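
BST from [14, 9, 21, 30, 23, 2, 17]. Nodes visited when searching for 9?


BST root = 14
Search for 9: compare at each node
Path: [14, 9]


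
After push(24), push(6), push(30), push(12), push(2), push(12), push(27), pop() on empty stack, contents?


push(24) -> [24]
push(6) -> [24, 6]
push(30) -> [24, 6, 30]
push(12) -> [24, 6, 30, 12]
push(2) -> [24, 6, 30, 12, 2]
push(12) -> [24, 6, 30, 12, 2, 12]
push(27) -> [24, 6, 30, 12, 2, 12, 27]
pop() returns 27 -> [24, 6, 30, 12, 2, 12]
Final stack (bottom to top): [24, 6, 30, 12, 2, 12]


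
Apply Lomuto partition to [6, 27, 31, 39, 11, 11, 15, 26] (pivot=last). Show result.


Elements <= 26 go left of pivot.
Result: [6, 11, 11, 15, 26, 31, 39, 27], pivot at index 4


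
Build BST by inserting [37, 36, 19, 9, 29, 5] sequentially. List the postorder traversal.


Root = 37; build tree by BST insertion.
Postorder traversal: [5, 9, 29, 19, 36, 37]


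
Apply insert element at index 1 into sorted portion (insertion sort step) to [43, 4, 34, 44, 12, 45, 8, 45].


After one pass: [4, 43, 34, 44, 12, 45, 8, 45]


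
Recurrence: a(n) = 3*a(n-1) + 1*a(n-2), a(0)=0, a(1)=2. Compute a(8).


Build bottom-up:
...a(6)=720, a(7)=2378, a(8)=3*2378+1*720=7854


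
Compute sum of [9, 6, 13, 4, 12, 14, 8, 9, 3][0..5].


Prefix sums: [0, 9, 15, 28, 32, 44, 58, 66, 75, 78]
Sum[0..5] = prefix[6] - prefix[0] = 58 - 0 = 58


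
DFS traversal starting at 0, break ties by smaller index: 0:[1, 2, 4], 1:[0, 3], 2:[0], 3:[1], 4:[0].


DFS stack-based: start with [0]
Visit order: [0, 1, 3, 2, 4]


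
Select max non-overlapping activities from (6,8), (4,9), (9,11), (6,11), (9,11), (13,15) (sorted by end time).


Greedy: pick earliest-ending, then skip overlaps.
Selected (3 activities): [(6, 8), (9, 11), (13, 15)]


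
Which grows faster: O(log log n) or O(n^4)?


double-logarithmic grows slower than quartic
O(log log n) is asymptotically smaller; O(n^4) grows faster


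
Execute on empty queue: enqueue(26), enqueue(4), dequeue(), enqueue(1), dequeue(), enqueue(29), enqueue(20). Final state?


enqueue(26) -> [26]
enqueue(4) -> [26, 4]
dequeue() returns 26 -> [4]
enqueue(1) -> [4, 1]
dequeue() returns 4 -> [1]
enqueue(29) -> [1, 29]
enqueue(20) -> [1, 29, 20]
Final queue (front to back): [1, 29, 20]


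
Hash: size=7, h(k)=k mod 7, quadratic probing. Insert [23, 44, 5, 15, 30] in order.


Insertions: 23->slot 2; 44->slot 3; 5->slot 5; 15->slot 1; 30->slot 6
Table: [None, 15, 23, 44, None, 5, 30]


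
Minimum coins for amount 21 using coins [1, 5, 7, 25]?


dp[0]=0; dp[i]=1+min(dp[i-c] for c in coins)
...dp[16]=4, dp[17]=3, dp[18]=4, dp[19]=3, dp[20]=4, dp[21]=3
Minimum coins for 21 = 3


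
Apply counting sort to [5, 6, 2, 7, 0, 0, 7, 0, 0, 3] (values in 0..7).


Count array: [4, 0, 1, 1, 0, 1, 1, 2]
Reconstruct: [0, 0, 0, 0, 2, 3, 5, 6, 7, 7]


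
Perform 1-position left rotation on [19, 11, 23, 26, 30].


Left rotate by 1: [11, 23, 26, 30, 19]


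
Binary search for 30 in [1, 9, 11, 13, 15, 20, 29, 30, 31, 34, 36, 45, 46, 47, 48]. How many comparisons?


Search for 30:
[0,14] mid=7 arr[7]=30
Total: 1 comparisons


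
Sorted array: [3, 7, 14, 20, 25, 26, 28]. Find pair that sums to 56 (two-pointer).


Two pointers: lo=0, hi=6
No pair sums to 56


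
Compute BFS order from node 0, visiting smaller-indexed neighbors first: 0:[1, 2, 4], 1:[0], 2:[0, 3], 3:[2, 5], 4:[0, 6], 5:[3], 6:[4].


BFS queue: start with [0]
Visit order: [0, 1, 2, 4, 3, 6, 5]


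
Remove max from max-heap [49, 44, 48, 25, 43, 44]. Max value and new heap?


Max = 49
Replace root with last, heapify down
Resulting heap: [48, 44, 44, 25, 43]


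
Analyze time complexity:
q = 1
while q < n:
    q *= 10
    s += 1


Per nesting level: O(log n) = O(log n)
Complexity: O(log n)


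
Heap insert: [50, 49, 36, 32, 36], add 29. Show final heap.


Append 29: [50, 49, 36, 32, 36, 29]
Bubble up: no swaps needed
Result: [50, 49, 36, 32, 36, 29]


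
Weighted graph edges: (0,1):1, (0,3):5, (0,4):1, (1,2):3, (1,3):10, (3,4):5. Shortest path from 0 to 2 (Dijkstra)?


Dijkstra from 0:
Distances: {0: 0, 1: 1, 2: 4, 3: 5, 4: 1}
Shortest distance to 2 = 4, path = [0, 1, 2]


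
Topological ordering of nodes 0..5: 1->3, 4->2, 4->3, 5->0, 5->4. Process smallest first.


Kahn's algorithm, process smallest node first
Order: [1, 5, 0, 4, 2, 3]


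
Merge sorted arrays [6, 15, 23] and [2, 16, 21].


Compare heads, take smaller each step.
Merged: [2, 6, 15, 16, 21, 23]


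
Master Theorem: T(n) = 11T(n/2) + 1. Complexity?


a=11, b=2, c=0. log_2(11)=3.459 > c=0. Case 1: O(n^log_b(a)) = O(n^3.459)
Complexity: O(n^3.459)


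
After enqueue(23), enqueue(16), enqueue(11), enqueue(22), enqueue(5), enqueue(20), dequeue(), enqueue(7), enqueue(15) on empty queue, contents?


enqueue(23) -> [23]
enqueue(16) -> [23, 16]
enqueue(11) -> [23, 16, 11]
enqueue(22) -> [23, 16, 11, 22]
enqueue(5) -> [23, 16, 11, 22, 5]
enqueue(20) -> [23, 16, 11, 22, 5, 20]
dequeue() returns 23 -> [16, 11, 22, 5, 20]
enqueue(7) -> [16, 11, 22, 5, 20, 7]
enqueue(15) -> [16, 11, 22, 5, 20, 7, 15]
Final queue (front to back): [16, 11, 22, 5, 20, 7, 15]


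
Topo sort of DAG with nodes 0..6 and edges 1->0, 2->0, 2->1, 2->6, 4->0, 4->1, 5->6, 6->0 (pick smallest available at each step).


Kahn's algorithm, process smallest node first
Order: [2, 3, 4, 1, 5, 6, 0]


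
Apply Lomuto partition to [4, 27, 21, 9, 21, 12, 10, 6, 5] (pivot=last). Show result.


Elements <= 5 go left of pivot.
Result: [4, 5, 21, 9, 21, 12, 10, 6, 27], pivot at index 1


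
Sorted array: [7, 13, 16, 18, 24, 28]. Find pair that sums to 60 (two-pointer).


Two pointers: lo=0, hi=5
No pair sums to 60


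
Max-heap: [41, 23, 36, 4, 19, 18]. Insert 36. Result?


Append 36: [41, 23, 36, 4, 19, 18, 36]
Bubble up: no swaps needed
Result: [41, 23, 36, 4, 19, 18, 36]


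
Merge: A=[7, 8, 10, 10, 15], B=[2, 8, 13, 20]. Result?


Compare heads, take smaller each step.
Merged: [2, 7, 8, 8, 10, 10, 13, 15, 20]


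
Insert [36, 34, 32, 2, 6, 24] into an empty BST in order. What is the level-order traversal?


Root = 36; build tree by BST insertion.
Level-Order traversal: [36, 34, 32, 2, 6, 24]


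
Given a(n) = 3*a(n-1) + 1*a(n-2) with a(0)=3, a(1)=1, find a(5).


Build bottom-up:
...a(3)=19, a(4)=63, a(5)=3*63+1*19=208


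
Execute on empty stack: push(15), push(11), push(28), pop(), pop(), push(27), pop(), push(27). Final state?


push(15) -> [15]
push(11) -> [15, 11]
push(28) -> [15, 11, 28]
pop() returns 28 -> [15, 11]
pop() returns 11 -> [15]
push(27) -> [15, 27]
pop() returns 27 -> [15]
push(27) -> [15, 27]
Final stack (bottom to top): [15, 27]


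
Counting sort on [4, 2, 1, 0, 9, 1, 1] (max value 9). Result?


Count array: [1, 3, 1, 0, 1, 0, 0, 0, 0, 1]
Reconstruct: [0, 1, 1, 1, 2, 4, 9]


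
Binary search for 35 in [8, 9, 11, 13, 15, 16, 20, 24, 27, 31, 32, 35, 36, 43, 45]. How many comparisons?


Search for 35:
[0,14] mid=7 arr[7]=24
[8,14] mid=11 arr[11]=35
Total: 2 comparisons


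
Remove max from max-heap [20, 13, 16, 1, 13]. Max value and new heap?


Max = 20
Replace root with last, heapify down
Resulting heap: [16, 13, 13, 1]


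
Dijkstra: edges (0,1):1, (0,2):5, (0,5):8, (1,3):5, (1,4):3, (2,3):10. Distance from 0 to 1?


Dijkstra from 0:
Distances: {0: 0, 1: 1, 2: 5, 3: 6, 4: 4, 5: 8}
Shortest distance to 1 = 1, path = [0, 1]


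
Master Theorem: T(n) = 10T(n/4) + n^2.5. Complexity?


a=10, b=4, c=2.5. log_4(10)=1.661 < c=2.5. Case 3: O(n^c) = O(n^2.500)
Complexity: O(n^2.500)


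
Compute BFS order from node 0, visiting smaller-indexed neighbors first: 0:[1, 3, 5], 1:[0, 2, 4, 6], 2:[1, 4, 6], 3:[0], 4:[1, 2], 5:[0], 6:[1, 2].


BFS queue: start with [0]
Visit order: [0, 1, 3, 5, 2, 4, 6]


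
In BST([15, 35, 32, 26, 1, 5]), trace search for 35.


BST root = 15
Search for 35: compare at each node
Path: [15, 35]


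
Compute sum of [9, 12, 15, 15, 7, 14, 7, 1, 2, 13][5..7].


Prefix sums: [0, 9, 21, 36, 51, 58, 72, 79, 80, 82, 95]
Sum[5..7] = prefix[8] - prefix[5] = 80 - 58 = 22


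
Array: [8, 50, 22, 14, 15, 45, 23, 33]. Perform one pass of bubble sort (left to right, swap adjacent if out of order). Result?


After one pass: [8, 22, 14, 15, 45, 23, 33, 50]


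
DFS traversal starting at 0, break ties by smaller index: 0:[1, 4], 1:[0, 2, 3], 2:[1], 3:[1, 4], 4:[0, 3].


DFS stack-based: start with [0]
Visit order: [0, 1, 2, 3, 4]


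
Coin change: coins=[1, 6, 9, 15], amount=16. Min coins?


dp[0]=0; dp[i]=1+min(dp[i-c] for c in coins)
...dp[11]=3, dp[12]=2, dp[13]=3, dp[14]=4, dp[15]=1, dp[16]=2
Minimum coins for 16 = 2


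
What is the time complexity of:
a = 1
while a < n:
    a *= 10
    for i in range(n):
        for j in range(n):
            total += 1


Per nesting level: O(log n) * O(n) * O(n) = O(n^2 log n)
Complexity: O(n^2 log n)


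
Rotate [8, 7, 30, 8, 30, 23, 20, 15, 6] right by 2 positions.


Right rotate by 2: [15, 6, 8, 7, 30, 8, 30, 23, 20]


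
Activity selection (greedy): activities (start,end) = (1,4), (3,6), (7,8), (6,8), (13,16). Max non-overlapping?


Greedy: pick earliest-ending, then skip overlaps.
Selected (3 activities): [(1, 4), (7, 8), (13, 16)]


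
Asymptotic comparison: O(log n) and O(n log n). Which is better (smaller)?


logarithmic grows slower than linearithmic
O(log n) is asymptotically smaller; O(n log n) grows faster


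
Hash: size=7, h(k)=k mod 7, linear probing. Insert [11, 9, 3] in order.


Insertions: 11->slot 4; 9->slot 2; 3->slot 3
Table: [None, None, 9, 3, 11, None, None]


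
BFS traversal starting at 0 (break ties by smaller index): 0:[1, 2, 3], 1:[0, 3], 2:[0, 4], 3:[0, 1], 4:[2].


BFS queue: start with [0]
Visit order: [0, 1, 2, 3, 4]


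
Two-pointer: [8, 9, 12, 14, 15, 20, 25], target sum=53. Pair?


Two pointers: lo=0, hi=6
No pair sums to 53


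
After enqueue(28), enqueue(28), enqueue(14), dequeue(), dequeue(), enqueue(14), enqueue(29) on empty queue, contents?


enqueue(28) -> [28]
enqueue(28) -> [28, 28]
enqueue(14) -> [28, 28, 14]
dequeue() returns 28 -> [28, 14]
dequeue() returns 28 -> [14]
enqueue(14) -> [14, 14]
enqueue(29) -> [14, 14, 29]
Final queue (front to back): [14, 14, 29]


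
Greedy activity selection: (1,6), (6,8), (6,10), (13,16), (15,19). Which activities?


Greedy: pick earliest-ending, then skip overlaps.
Selected (3 activities): [(1, 6), (6, 8), (13, 16)]


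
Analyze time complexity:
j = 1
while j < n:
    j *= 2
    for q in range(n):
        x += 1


Per nesting level: O(log n) * O(n) = O(n log n)
Complexity: O(n log n)


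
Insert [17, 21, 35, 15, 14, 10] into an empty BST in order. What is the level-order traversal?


Root = 17; build tree by BST insertion.
Level-Order traversal: [17, 15, 21, 14, 35, 10]


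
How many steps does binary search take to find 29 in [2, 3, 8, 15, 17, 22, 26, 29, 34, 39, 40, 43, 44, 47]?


Search for 29:
[0,13] mid=6 arr[6]=26
[7,13] mid=10 arr[10]=40
[7,9] mid=8 arr[8]=34
[7,7] mid=7 arr[7]=29
Total: 4 comparisons


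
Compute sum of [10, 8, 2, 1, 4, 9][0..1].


Prefix sums: [0, 10, 18, 20, 21, 25, 34]
Sum[0..1] = prefix[2] - prefix[0] = 18 - 0 = 18


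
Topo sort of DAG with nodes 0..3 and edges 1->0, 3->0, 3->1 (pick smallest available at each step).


Kahn's algorithm, process smallest node first
Order: [2, 3, 1, 0]


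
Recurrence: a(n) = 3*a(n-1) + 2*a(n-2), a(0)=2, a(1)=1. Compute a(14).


Build bottom-up:
...a(12)=2144963, a(13)=7639399, a(14)=3*7639399+2*2144963=27208123


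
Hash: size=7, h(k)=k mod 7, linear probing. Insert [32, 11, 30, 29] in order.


Insertions: 32->slot 4; 11->slot 5; 30->slot 2; 29->slot 1
Table: [None, 29, 30, None, 32, 11, None]


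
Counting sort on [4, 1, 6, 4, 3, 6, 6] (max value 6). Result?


Count array: [0, 1, 0, 1, 2, 0, 3]
Reconstruct: [1, 3, 4, 4, 6, 6, 6]


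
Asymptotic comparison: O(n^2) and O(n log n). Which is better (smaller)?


linearithmic grows slower than quadratic
O(n log n) is asymptotically smaller; O(n^2) grows faster


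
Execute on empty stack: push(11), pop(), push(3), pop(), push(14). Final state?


push(11) -> [11]
pop() returns 11 -> []
push(3) -> [3]
pop() returns 3 -> []
push(14) -> [14]
Final stack (bottom to top): [14]


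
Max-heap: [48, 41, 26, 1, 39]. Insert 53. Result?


Append 53: [48, 41, 26, 1, 39, 53]
Bubble up: swap idx 5(53) with idx 2(26); swap idx 2(53) with idx 0(48)
Result: [53, 41, 48, 1, 39, 26]


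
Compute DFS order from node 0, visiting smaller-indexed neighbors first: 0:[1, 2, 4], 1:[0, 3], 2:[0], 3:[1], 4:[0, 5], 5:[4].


DFS stack-based: start with [0]
Visit order: [0, 1, 3, 2, 4, 5]


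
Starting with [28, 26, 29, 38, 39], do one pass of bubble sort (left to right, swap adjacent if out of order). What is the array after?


After one pass: [26, 28, 29, 38, 39]


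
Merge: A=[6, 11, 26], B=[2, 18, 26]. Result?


Compare heads, take smaller each step.
Merged: [2, 6, 11, 18, 26, 26]


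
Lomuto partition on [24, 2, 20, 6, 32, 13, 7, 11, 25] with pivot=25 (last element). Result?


Elements <= 25 go left of pivot.
Result: [24, 2, 20, 6, 13, 7, 11, 25, 32], pivot at index 7


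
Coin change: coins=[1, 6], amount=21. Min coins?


dp[0]=0; dp[i]=1+min(dp[i-c] for c in coins)
...dp[16]=6, dp[17]=7, dp[18]=3, dp[19]=4, dp[20]=5, dp[21]=6
Minimum coins for 21 = 6


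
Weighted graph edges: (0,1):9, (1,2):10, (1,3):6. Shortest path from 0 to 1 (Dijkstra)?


Dijkstra from 0:
Distances: {0: 0, 1: 9, 2: 19, 3: 15}
Shortest distance to 1 = 9, path = [0, 1]


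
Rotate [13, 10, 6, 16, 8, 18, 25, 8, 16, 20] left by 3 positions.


Left rotate by 3: [16, 8, 18, 25, 8, 16, 20, 13, 10, 6]


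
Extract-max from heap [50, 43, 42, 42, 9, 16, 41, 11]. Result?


Max = 50
Replace root with last, heapify down
Resulting heap: [43, 42, 42, 11, 9, 16, 41]


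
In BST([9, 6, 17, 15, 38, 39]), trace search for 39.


BST root = 9
Search for 39: compare at each node
Path: [9, 17, 38, 39]


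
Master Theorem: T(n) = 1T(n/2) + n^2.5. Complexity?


a=1, b=2, c=2.5. log_2(1)=0 < c=2.5. Case 3: O(n^c) = O(n^2.500)
Complexity: O(n^2.500)


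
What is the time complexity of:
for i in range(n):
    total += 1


Per nesting level: O(n) = O(n)
Complexity: O(n)


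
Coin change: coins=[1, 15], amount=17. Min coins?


dp[0]=0; dp[i]=1+min(dp[i-c] for c in coins)
...dp[12]=12, dp[13]=13, dp[14]=14, dp[15]=1, dp[16]=2, dp[17]=3
Minimum coins for 17 = 3


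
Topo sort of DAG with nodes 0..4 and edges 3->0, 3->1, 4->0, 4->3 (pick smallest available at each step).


Kahn's algorithm, process smallest node first
Order: [2, 4, 3, 0, 1]


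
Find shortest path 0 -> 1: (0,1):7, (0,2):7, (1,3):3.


Dijkstra from 0:
Distances: {0: 0, 1: 7, 2: 7, 3: 10}
Shortest distance to 1 = 7, path = [0, 1]


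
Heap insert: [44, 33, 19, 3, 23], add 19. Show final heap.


Append 19: [44, 33, 19, 3, 23, 19]
Bubble up: no swaps needed
Result: [44, 33, 19, 3, 23, 19]


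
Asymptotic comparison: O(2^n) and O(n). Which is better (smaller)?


linear grows slower than exponential
O(n) is asymptotically smaller; O(2^n) grows faster


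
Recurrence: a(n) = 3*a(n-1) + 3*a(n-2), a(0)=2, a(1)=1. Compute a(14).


Build bottom-up:
...a(12)=4970322, a(13)=18843921, a(14)=3*18843921+3*4970322=71442729


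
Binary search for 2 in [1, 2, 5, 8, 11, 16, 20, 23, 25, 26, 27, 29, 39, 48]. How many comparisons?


Search for 2:
[0,13] mid=6 arr[6]=20
[0,5] mid=2 arr[2]=5
[0,1] mid=0 arr[0]=1
[1,1] mid=1 arr[1]=2
Total: 4 comparisons


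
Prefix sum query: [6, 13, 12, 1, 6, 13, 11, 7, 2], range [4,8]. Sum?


Prefix sums: [0, 6, 19, 31, 32, 38, 51, 62, 69, 71]
Sum[4..8] = prefix[9] - prefix[4] = 71 - 32 = 39


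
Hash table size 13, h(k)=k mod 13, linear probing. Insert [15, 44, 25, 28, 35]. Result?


Insertions: 15->slot 2; 44->slot 5; 25->slot 12; 28->slot 3; 35->slot 9
Table: [None, None, 15, 28, None, 44, None, None, None, 35, None, None, 25]


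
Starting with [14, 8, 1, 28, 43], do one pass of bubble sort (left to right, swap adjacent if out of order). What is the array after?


After one pass: [8, 1, 14, 28, 43]


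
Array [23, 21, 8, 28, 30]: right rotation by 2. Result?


Right rotate by 2: [28, 30, 23, 21, 8]


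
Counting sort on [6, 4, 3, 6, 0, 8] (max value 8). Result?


Count array: [1, 0, 0, 1, 1, 0, 2, 0, 1]
Reconstruct: [0, 3, 4, 6, 6, 8]


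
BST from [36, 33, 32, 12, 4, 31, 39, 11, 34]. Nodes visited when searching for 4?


BST root = 36
Search for 4: compare at each node
Path: [36, 33, 32, 12, 4]


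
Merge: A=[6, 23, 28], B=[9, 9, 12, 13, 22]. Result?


Compare heads, take smaller each step.
Merged: [6, 9, 9, 12, 13, 22, 23, 28]


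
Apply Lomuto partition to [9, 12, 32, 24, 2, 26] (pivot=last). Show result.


Elements <= 26 go left of pivot.
Result: [9, 12, 24, 2, 26, 32], pivot at index 4


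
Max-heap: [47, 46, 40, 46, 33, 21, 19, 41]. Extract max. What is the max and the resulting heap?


Max = 47
Replace root with last, heapify down
Resulting heap: [46, 46, 40, 41, 33, 21, 19]


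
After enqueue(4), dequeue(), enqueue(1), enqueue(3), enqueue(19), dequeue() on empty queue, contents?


enqueue(4) -> [4]
dequeue() returns 4 -> []
enqueue(1) -> [1]
enqueue(3) -> [1, 3]
enqueue(19) -> [1, 3, 19]
dequeue() returns 1 -> [3, 19]
Final queue (front to back): [3, 19]


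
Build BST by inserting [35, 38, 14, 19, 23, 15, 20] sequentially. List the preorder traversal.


Root = 35; build tree by BST insertion.
Preorder traversal: [35, 14, 19, 15, 23, 20, 38]


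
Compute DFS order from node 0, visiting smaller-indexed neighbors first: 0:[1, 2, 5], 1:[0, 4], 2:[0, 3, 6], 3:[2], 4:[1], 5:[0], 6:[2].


DFS stack-based: start with [0]
Visit order: [0, 1, 4, 2, 3, 6, 5]


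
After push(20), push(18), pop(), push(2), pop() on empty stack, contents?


push(20) -> [20]
push(18) -> [20, 18]
pop() returns 18 -> [20]
push(2) -> [20, 2]
pop() returns 2 -> [20]
Final stack (bottom to top): [20]


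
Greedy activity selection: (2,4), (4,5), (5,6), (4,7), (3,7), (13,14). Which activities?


Greedy: pick earliest-ending, then skip overlaps.
Selected (4 activities): [(2, 4), (4, 5), (5, 6), (13, 14)]


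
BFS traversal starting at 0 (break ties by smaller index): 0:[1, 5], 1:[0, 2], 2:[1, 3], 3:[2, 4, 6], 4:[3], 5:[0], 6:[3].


BFS queue: start with [0]
Visit order: [0, 1, 5, 2, 3, 4, 6]


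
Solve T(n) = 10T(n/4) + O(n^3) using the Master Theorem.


a=10, b=4, c=3. log_4(10)=1.661 < c=3. Case 3: O(n^c) = O(n^3)
Complexity: O(n^3)


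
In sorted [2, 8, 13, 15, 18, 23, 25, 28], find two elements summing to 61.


Two pointers: lo=0, hi=7
No pair sums to 61


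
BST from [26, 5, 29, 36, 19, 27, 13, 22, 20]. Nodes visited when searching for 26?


BST root = 26
Search for 26: compare at each node
Path: [26]


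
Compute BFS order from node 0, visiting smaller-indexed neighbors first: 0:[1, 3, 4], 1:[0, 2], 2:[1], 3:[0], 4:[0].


BFS queue: start with [0]
Visit order: [0, 1, 3, 4, 2]


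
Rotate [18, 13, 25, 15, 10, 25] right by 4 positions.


Right rotate by 4: [25, 15, 10, 25, 18, 13]


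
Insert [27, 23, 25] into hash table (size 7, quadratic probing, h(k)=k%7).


Insertions: 27->slot 6; 23->slot 2; 25->slot 4
Table: [None, None, 23, None, 25, None, 27]


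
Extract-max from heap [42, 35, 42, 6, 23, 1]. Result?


Max = 42
Replace root with last, heapify down
Resulting heap: [42, 35, 1, 6, 23]


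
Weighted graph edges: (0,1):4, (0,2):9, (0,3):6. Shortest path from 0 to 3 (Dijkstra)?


Dijkstra from 0:
Distances: {0: 0, 1: 4, 2: 9, 3: 6}
Shortest distance to 3 = 6, path = [0, 3]


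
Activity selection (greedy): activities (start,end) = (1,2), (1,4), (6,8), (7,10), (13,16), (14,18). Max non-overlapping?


Greedy: pick earliest-ending, then skip overlaps.
Selected (3 activities): [(1, 2), (6, 8), (13, 16)]


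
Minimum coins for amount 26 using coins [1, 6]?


dp[0]=0; dp[i]=1+min(dp[i-c] for c in coins)
...dp[21]=6, dp[22]=7, dp[23]=8, dp[24]=4, dp[25]=5, dp[26]=6
Minimum coins for 26 = 6


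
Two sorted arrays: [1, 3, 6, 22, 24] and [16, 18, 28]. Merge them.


Compare heads, take smaller each step.
Merged: [1, 3, 6, 16, 18, 22, 24, 28]


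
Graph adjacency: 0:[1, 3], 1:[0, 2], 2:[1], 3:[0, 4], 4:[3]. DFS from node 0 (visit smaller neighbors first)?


DFS stack-based: start with [0]
Visit order: [0, 1, 2, 3, 4]


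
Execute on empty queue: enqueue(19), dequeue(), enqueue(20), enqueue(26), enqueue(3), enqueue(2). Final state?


enqueue(19) -> [19]
dequeue() returns 19 -> []
enqueue(20) -> [20]
enqueue(26) -> [20, 26]
enqueue(3) -> [20, 26, 3]
enqueue(2) -> [20, 26, 3, 2]
Final queue (front to back): [20, 26, 3, 2]


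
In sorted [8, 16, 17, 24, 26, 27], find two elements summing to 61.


Two pointers: lo=0, hi=5
No pair sums to 61


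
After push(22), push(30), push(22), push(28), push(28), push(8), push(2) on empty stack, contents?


push(22) -> [22]
push(30) -> [22, 30]
push(22) -> [22, 30, 22]
push(28) -> [22, 30, 22, 28]
push(28) -> [22, 30, 22, 28, 28]
push(8) -> [22, 30, 22, 28, 28, 8]
push(2) -> [22, 30, 22, 28, 28, 8, 2]
Final stack (bottom to top): [22, 30, 22, 28, 28, 8, 2]


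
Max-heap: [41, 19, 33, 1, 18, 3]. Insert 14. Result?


Append 14: [41, 19, 33, 1, 18, 3, 14]
Bubble up: no swaps needed
Result: [41, 19, 33, 1, 18, 3, 14]


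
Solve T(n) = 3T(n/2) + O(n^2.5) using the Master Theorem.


a=3, b=2, c=2.5. log_2(3)=1.585 < c=2.5. Case 3: O(n^c) = O(n^2.500)
Complexity: O(n^2.500)


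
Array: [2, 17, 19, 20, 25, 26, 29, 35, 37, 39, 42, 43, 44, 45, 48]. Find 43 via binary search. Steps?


Search for 43:
[0,14] mid=7 arr[7]=35
[8,14] mid=11 arr[11]=43
Total: 2 comparisons


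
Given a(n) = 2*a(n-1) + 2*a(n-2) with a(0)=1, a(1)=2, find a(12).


Build bottom-up:
...a(10)=18272, a(11)=49920, a(12)=2*49920+2*18272=136384


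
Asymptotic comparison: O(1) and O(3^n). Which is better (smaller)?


constant grows slower than exponential (base 3)
O(1) is asymptotically smaller; O(3^n) grows faster


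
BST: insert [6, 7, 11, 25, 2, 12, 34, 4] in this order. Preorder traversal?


Root = 6; build tree by BST insertion.
Preorder traversal: [6, 2, 4, 7, 11, 25, 12, 34]


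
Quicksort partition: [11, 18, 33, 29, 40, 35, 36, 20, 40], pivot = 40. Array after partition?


Elements <= 40 go left of pivot.
Result: [11, 18, 33, 29, 40, 35, 36, 20, 40], pivot at index 8


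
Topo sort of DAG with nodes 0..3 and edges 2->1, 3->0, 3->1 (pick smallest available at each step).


Kahn's algorithm, process smallest node first
Order: [2, 3, 0, 1]


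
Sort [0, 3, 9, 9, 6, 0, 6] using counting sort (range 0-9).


Count array: [2, 0, 0, 1, 0, 0, 2, 0, 0, 2]
Reconstruct: [0, 0, 3, 6, 6, 9, 9]


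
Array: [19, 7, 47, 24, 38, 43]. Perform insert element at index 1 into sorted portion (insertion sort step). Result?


After one pass: [7, 19, 47, 24, 38, 43]


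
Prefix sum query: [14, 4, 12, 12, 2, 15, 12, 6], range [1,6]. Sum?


Prefix sums: [0, 14, 18, 30, 42, 44, 59, 71, 77]
Sum[1..6] = prefix[7] - prefix[1] = 71 - 14 = 57


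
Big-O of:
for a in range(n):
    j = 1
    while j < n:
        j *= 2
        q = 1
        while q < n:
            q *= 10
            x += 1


Per nesting level: O(n) * O(log n) * O(log n) = O(n (log n)^2)
Complexity: O(n (log n)^2)


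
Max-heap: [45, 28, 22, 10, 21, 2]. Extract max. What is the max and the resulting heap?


Max = 45
Replace root with last, heapify down
Resulting heap: [28, 21, 22, 10, 2]


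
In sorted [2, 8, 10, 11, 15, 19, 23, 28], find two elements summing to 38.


Two pointers: lo=0, hi=7
Found pair: (10, 28) summing to 38


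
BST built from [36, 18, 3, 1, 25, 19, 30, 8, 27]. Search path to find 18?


BST root = 36
Search for 18: compare at each node
Path: [36, 18]


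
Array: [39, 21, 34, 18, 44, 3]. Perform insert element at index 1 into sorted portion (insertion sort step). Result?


After one pass: [21, 39, 34, 18, 44, 3]


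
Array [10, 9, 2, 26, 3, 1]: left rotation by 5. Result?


Left rotate by 5: [1, 10, 9, 2, 26, 3]


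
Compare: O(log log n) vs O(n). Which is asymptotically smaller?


double-logarithmic grows slower than linear
O(log log n) is asymptotically smaller; O(n) grows faster


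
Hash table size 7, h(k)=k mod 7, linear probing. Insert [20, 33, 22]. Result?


Insertions: 20->slot 6; 33->slot 5; 22->slot 1
Table: [None, 22, None, None, None, 33, 20]


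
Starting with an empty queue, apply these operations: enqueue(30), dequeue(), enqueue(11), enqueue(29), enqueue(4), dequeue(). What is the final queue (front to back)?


enqueue(30) -> [30]
dequeue() returns 30 -> []
enqueue(11) -> [11]
enqueue(29) -> [11, 29]
enqueue(4) -> [11, 29, 4]
dequeue() returns 11 -> [29, 4]
Final queue (front to back): [29, 4]


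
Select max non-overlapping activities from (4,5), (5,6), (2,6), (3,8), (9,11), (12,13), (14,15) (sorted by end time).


Greedy: pick earliest-ending, then skip overlaps.
Selected (5 activities): [(4, 5), (5, 6), (9, 11), (12, 13), (14, 15)]


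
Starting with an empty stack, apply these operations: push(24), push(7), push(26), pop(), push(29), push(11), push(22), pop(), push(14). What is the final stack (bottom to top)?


push(24) -> [24]
push(7) -> [24, 7]
push(26) -> [24, 7, 26]
pop() returns 26 -> [24, 7]
push(29) -> [24, 7, 29]
push(11) -> [24, 7, 29, 11]
push(22) -> [24, 7, 29, 11, 22]
pop() returns 22 -> [24, 7, 29, 11]
push(14) -> [24, 7, 29, 11, 14]
Final stack (bottom to top): [24, 7, 29, 11, 14]


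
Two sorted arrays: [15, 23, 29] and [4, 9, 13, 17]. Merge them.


Compare heads, take smaller each step.
Merged: [4, 9, 13, 15, 17, 23, 29]


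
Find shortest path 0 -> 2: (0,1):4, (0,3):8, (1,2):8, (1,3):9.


Dijkstra from 0:
Distances: {0: 0, 1: 4, 2: 12, 3: 8}
Shortest distance to 2 = 12, path = [0, 1, 2]


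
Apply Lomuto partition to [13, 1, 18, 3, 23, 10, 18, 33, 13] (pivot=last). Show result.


Elements <= 13 go left of pivot.
Result: [13, 1, 3, 10, 13, 18, 18, 33, 23], pivot at index 4


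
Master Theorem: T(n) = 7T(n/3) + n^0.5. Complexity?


a=7, b=3, c=0.5. log_3(7)=1.771 > c=0.5. Case 1: O(n^log_b(a)) = O(n^1.771)
Complexity: O(n^1.771)


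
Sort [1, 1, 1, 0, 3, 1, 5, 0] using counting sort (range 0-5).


Count array: [2, 4, 0, 1, 0, 1]
Reconstruct: [0, 0, 1, 1, 1, 1, 3, 5]


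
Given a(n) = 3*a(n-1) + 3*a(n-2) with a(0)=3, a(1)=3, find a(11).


Build bottom-up:
...a(9)=189783, a(10)=719523, a(11)=3*719523+3*189783=2727918


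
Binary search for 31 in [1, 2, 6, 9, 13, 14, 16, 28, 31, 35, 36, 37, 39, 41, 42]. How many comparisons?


Search for 31:
[0,14] mid=7 arr[7]=28
[8,14] mid=11 arr[11]=37
[8,10] mid=9 arr[9]=35
[8,8] mid=8 arr[8]=31
Total: 4 comparisons


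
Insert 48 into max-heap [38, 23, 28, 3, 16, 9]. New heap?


Append 48: [38, 23, 28, 3, 16, 9, 48]
Bubble up: swap idx 6(48) with idx 2(28); swap idx 2(48) with idx 0(38)
Result: [48, 23, 38, 3, 16, 9, 28]


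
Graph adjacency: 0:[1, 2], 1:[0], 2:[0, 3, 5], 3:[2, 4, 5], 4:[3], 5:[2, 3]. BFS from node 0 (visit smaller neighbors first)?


BFS queue: start with [0]
Visit order: [0, 1, 2, 3, 5, 4]


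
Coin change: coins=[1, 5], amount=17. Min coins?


dp[0]=0; dp[i]=1+min(dp[i-c] for c in coins)
...dp[12]=4, dp[13]=5, dp[14]=6, dp[15]=3, dp[16]=4, dp[17]=5
Minimum coins for 17 = 5


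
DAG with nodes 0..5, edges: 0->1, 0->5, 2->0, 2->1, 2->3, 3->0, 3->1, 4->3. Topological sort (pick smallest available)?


Kahn's algorithm, process smallest node first
Order: [2, 4, 3, 0, 1, 5]


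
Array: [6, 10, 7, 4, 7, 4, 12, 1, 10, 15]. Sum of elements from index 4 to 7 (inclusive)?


Prefix sums: [0, 6, 16, 23, 27, 34, 38, 50, 51, 61, 76]
Sum[4..7] = prefix[8] - prefix[4] = 51 - 27 = 24


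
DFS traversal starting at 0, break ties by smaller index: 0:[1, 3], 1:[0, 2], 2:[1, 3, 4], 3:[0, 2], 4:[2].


DFS stack-based: start with [0]
Visit order: [0, 1, 2, 3, 4]


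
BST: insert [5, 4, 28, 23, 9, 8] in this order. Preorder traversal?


Root = 5; build tree by BST insertion.
Preorder traversal: [5, 4, 28, 23, 9, 8]


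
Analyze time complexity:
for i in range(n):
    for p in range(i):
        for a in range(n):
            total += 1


Per nesting level: O(n) * O(n) [triangular over i] * O(n) = O(n^3)
Complexity: O(n^3)


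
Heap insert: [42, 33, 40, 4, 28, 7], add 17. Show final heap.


Append 17: [42, 33, 40, 4, 28, 7, 17]
Bubble up: no swaps needed
Result: [42, 33, 40, 4, 28, 7, 17]


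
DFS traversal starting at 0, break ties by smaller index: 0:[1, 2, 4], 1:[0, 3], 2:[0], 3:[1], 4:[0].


DFS stack-based: start with [0]
Visit order: [0, 1, 3, 2, 4]


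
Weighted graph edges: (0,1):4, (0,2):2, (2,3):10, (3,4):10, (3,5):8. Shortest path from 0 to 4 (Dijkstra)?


Dijkstra from 0:
Distances: {0: 0, 1: 4, 2: 2, 3: 12, 4: 22, 5: 20}
Shortest distance to 4 = 22, path = [0, 2, 3, 4]


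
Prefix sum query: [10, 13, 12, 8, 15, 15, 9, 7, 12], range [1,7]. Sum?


Prefix sums: [0, 10, 23, 35, 43, 58, 73, 82, 89, 101]
Sum[1..7] = prefix[8] - prefix[1] = 89 - 10 = 79


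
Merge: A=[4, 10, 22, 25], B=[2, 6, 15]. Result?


Compare heads, take smaller each step.
Merged: [2, 4, 6, 10, 15, 22, 25]


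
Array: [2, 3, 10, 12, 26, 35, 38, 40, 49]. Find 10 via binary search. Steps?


Search for 10:
[0,8] mid=4 arr[4]=26
[0,3] mid=1 arr[1]=3
[2,3] mid=2 arr[2]=10
Total: 3 comparisons


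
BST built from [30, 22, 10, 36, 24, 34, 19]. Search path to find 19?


BST root = 30
Search for 19: compare at each node
Path: [30, 22, 10, 19]


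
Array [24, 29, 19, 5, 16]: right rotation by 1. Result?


Right rotate by 1: [16, 24, 29, 19, 5]


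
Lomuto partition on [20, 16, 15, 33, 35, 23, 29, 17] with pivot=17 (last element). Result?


Elements <= 17 go left of pivot.
Result: [16, 15, 17, 33, 35, 23, 29, 20], pivot at index 2


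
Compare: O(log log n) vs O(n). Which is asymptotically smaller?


double-logarithmic grows slower than linear
O(log log n) is asymptotically smaller; O(n) grows faster


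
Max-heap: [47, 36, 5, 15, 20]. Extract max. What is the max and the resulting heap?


Max = 47
Replace root with last, heapify down
Resulting heap: [36, 20, 5, 15]


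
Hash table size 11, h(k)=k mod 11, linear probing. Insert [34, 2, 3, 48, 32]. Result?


Insertions: 34->slot 1; 2->slot 2; 3->slot 3; 48->slot 4; 32->slot 10
Table: [None, 34, 2, 3, 48, None, None, None, None, None, 32]


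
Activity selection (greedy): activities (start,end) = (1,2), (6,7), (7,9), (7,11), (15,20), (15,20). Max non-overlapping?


Greedy: pick earliest-ending, then skip overlaps.
Selected (4 activities): [(1, 2), (6, 7), (7, 9), (15, 20)]


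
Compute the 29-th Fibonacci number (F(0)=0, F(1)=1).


F(n)=F(n-1)+F(n-2)
...F(27)=196418, F(28)=317811, F(29)=514229


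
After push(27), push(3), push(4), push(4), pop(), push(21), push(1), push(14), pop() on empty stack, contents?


push(27) -> [27]
push(3) -> [27, 3]
push(4) -> [27, 3, 4]
push(4) -> [27, 3, 4, 4]
pop() returns 4 -> [27, 3, 4]
push(21) -> [27, 3, 4, 21]
push(1) -> [27, 3, 4, 21, 1]
push(14) -> [27, 3, 4, 21, 1, 14]
pop() returns 14 -> [27, 3, 4, 21, 1]
Final stack (bottom to top): [27, 3, 4, 21, 1]


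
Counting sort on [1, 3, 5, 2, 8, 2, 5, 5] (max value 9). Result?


Count array: [0, 1, 2, 1, 0, 3, 0, 0, 1, 0]
Reconstruct: [1, 2, 2, 3, 5, 5, 5, 8]


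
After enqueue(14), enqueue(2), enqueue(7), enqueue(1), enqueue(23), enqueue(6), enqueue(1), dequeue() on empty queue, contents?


enqueue(14) -> [14]
enqueue(2) -> [14, 2]
enqueue(7) -> [14, 2, 7]
enqueue(1) -> [14, 2, 7, 1]
enqueue(23) -> [14, 2, 7, 1, 23]
enqueue(6) -> [14, 2, 7, 1, 23, 6]
enqueue(1) -> [14, 2, 7, 1, 23, 6, 1]
dequeue() returns 14 -> [2, 7, 1, 23, 6, 1]
Final queue (front to back): [2, 7, 1, 23, 6, 1]


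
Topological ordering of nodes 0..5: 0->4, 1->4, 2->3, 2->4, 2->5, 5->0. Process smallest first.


Kahn's algorithm, process smallest node first
Order: [1, 2, 3, 5, 0, 4]


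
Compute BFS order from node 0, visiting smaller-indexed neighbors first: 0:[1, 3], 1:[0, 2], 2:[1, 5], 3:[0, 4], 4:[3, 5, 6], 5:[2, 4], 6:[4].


BFS queue: start with [0]
Visit order: [0, 1, 3, 2, 4, 5, 6]


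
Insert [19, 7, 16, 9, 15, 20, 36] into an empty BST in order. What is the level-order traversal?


Root = 19; build tree by BST insertion.
Level-Order traversal: [19, 7, 20, 16, 36, 9, 15]


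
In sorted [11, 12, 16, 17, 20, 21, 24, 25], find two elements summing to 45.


Two pointers: lo=0, hi=7
Found pair: (20, 25) summing to 45


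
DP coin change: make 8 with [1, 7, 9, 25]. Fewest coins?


dp[0]=0; dp[i]=1+min(dp[i-c] for c in coins)
...dp[3]=3, dp[4]=4, dp[5]=5, dp[6]=6, dp[7]=1, dp[8]=2
Minimum coins for 8 = 2


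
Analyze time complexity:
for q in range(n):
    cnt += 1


Per nesting level: O(n) = O(n)
Complexity: O(n)


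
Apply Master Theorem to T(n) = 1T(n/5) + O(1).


a=1, b=5, c=0. log_5(1)=0 = c=0. Case 2: O(n^c log n) = O(log n)
Complexity: O(log n)


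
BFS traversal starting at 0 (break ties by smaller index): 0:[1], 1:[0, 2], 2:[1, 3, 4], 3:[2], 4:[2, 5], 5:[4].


BFS queue: start with [0]
Visit order: [0, 1, 2, 3, 4, 5]


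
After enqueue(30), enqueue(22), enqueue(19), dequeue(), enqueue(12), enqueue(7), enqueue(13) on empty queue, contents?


enqueue(30) -> [30]
enqueue(22) -> [30, 22]
enqueue(19) -> [30, 22, 19]
dequeue() returns 30 -> [22, 19]
enqueue(12) -> [22, 19, 12]
enqueue(7) -> [22, 19, 12, 7]
enqueue(13) -> [22, 19, 12, 7, 13]
Final queue (front to back): [22, 19, 12, 7, 13]


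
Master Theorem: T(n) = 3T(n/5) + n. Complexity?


a=3, b=5, c=1. log_5(3)=0.683 < c=1. Case 3: O(n^c) = O(n)
Complexity: O(n)


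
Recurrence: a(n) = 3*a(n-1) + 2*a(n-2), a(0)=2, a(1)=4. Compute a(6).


Build bottom-up:
...a(4)=200, a(5)=712, a(6)=3*712+2*200=2536


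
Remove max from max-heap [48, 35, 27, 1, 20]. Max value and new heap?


Max = 48
Replace root with last, heapify down
Resulting heap: [35, 20, 27, 1]


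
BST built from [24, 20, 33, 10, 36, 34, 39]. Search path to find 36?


BST root = 24
Search for 36: compare at each node
Path: [24, 33, 36]


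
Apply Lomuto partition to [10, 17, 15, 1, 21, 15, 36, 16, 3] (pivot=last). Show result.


Elements <= 3 go left of pivot.
Result: [1, 3, 15, 10, 21, 15, 36, 16, 17], pivot at index 1


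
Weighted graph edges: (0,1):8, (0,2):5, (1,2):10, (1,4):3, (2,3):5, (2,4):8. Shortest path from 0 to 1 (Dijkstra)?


Dijkstra from 0:
Distances: {0: 0, 1: 8, 2: 5, 3: 10, 4: 11}
Shortest distance to 1 = 8, path = [0, 1]


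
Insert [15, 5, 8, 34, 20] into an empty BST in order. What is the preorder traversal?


Root = 15; build tree by BST insertion.
Preorder traversal: [15, 5, 8, 34, 20]


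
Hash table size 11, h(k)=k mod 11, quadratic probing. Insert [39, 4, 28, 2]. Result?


Insertions: 39->slot 6; 4->slot 4; 28->slot 7; 2->slot 2
Table: [None, None, 2, None, 4, None, 39, 28, None, None, None]


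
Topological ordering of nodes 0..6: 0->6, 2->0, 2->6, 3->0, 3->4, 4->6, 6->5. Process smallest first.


Kahn's algorithm, process smallest node first
Order: [1, 2, 3, 0, 4, 6, 5]


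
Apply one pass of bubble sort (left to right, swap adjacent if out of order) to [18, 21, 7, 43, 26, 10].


After one pass: [18, 7, 21, 26, 10, 43]


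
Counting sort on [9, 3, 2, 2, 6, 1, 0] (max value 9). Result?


Count array: [1, 1, 2, 1, 0, 0, 1, 0, 0, 1]
Reconstruct: [0, 1, 2, 2, 3, 6, 9]


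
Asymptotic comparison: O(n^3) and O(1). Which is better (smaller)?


constant grows slower than cubic
O(1) is asymptotically smaller; O(n^3) grows faster


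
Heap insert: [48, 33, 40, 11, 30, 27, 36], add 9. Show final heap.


Append 9: [48, 33, 40, 11, 30, 27, 36, 9]
Bubble up: no swaps needed
Result: [48, 33, 40, 11, 30, 27, 36, 9]


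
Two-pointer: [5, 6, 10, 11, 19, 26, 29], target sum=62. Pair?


Two pointers: lo=0, hi=6
No pair sums to 62


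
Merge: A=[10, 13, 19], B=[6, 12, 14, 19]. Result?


Compare heads, take smaller each step.
Merged: [6, 10, 12, 13, 14, 19, 19]


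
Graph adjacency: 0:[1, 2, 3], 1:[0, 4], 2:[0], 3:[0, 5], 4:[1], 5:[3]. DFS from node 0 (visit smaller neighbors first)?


DFS stack-based: start with [0]
Visit order: [0, 1, 4, 2, 3, 5]


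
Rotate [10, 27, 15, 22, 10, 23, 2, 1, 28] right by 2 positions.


Right rotate by 2: [1, 28, 10, 27, 15, 22, 10, 23, 2]


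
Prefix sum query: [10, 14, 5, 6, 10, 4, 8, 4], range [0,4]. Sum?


Prefix sums: [0, 10, 24, 29, 35, 45, 49, 57, 61]
Sum[0..4] = prefix[5] - prefix[0] = 45 - 0 = 45


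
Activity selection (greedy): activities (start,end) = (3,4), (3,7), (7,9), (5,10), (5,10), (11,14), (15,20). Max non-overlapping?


Greedy: pick earliest-ending, then skip overlaps.
Selected (4 activities): [(3, 4), (7, 9), (11, 14), (15, 20)]


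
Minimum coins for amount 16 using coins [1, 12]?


dp[0]=0; dp[i]=1+min(dp[i-c] for c in coins)
...dp[11]=11, dp[12]=1, dp[13]=2, dp[14]=3, dp[15]=4, dp[16]=5
Minimum coins for 16 = 5


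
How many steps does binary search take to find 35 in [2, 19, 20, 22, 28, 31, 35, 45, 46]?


Search for 35:
[0,8] mid=4 arr[4]=28
[5,8] mid=6 arr[6]=35
Total: 2 comparisons


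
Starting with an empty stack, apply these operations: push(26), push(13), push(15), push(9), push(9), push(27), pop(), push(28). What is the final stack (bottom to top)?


push(26) -> [26]
push(13) -> [26, 13]
push(15) -> [26, 13, 15]
push(9) -> [26, 13, 15, 9]
push(9) -> [26, 13, 15, 9, 9]
push(27) -> [26, 13, 15, 9, 9, 27]
pop() returns 27 -> [26, 13, 15, 9, 9]
push(28) -> [26, 13, 15, 9, 9, 28]
Final stack (bottom to top): [26, 13, 15, 9, 9, 28]


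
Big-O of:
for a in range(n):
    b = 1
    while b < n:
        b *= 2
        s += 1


Per nesting level: O(n) * O(log n) = O(n log n)
Complexity: O(n log n)


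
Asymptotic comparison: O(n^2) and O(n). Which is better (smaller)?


linear grows slower than quadratic
O(n) is asymptotically smaller; O(n^2) grows faster


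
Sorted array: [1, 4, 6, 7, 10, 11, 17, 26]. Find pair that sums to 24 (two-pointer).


Two pointers: lo=0, hi=7
Found pair: (7, 17) summing to 24


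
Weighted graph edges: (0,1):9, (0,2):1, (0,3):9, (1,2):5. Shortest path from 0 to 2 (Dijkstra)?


Dijkstra from 0:
Distances: {0: 0, 1: 6, 2: 1, 3: 9}
Shortest distance to 2 = 1, path = [0, 2]


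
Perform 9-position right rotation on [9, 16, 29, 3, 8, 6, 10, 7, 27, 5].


Right rotate by 9: [16, 29, 3, 8, 6, 10, 7, 27, 5, 9]


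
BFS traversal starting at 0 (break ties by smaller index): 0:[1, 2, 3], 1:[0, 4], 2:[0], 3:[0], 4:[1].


BFS queue: start with [0]
Visit order: [0, 1, 2, 3, 4]


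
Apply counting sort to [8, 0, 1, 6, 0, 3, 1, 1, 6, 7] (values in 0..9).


Count array: [2, 3, 0, 1, 0, 0, 2, 1, 1, 0]
Reconstruct: [0, 0, 1, 1, 1, 3, 6, 6, 7, 8]


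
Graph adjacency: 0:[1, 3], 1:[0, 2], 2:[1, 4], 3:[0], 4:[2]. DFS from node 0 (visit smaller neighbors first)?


DFS stack-based: start with [0]
Visit order: [0, 1, 2, 4, 3]


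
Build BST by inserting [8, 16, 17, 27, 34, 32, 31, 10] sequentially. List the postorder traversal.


Root = 8; build tree by BST insertion.
Postorder traversal: [10, 31, 32, 34, 27, 17, 16, 8]
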